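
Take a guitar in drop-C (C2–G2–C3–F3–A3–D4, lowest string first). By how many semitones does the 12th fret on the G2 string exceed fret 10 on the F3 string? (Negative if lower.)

-8 semitones

G2 at fret 12 → G3 (MIDI 55); F3 at fret 10 → D#4 (MIDI 63).
55 − 63 = -8, so the two pitches are 8 semitones apart.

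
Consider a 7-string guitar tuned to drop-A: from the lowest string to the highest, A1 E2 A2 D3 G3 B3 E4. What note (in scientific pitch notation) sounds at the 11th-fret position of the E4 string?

D♯5

E4 is MIDI 64. Adding 11 gives 75, which is D♯5.
(Equivalently spelled E♭5.)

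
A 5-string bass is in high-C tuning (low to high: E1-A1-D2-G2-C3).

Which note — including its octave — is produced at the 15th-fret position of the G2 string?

A#3

The open G2 string plus 15 semitones: G–G#–A–A#–…–G#–A–A#.
The walk passes from B into C once, so the octave number goes from 2 to 3.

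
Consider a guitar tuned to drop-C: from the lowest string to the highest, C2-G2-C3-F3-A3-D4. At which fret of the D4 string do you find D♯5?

13

D♯5 is 13 semitones above the open D4 (D–D#–E–F–…–C#–D–D#), so it sits at fret 13.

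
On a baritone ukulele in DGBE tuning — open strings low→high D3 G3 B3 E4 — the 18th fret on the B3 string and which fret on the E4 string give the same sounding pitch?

Fret 18 on B3 is MIDI 59 + 18 = 77 (F5). On the E4 string (open MIDI 64), that pitch is 77 − 64 = fret 13.

13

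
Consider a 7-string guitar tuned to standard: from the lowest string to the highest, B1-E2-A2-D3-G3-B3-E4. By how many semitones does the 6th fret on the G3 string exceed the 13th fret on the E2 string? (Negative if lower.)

G3 at fret 6 → C#4 (MIDI 61); E2 at fret 13 → F3 (MIDI 53).
61 − 53 = 8, so the two pitches are 8 semitones apart.

8 semitones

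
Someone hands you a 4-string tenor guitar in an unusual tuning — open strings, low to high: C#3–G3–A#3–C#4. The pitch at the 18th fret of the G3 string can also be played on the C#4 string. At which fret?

Fret 18 on G3 is MIDI 55 + 18 = 73 (C#5). On the C#4 string (open MIDI 61), that pitch is 73 − 61 = fret 12.

12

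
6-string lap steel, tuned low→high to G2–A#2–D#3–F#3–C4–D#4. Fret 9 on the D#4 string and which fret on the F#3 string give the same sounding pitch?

D#4 at fret 9 is D#4 + 9 semitones = C5.
The open F#3 string is 9 semitones below the open D#4, so the same pitch on the F#3 string lies at fret 9 + 9 = 18.

18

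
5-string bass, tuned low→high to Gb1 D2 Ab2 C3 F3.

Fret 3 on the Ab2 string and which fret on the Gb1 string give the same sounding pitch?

17

Ab2 at fret 3 is Ab2 + 3 semitones = B2.
The open Gb1 string is 14 semitones below the open Ab2, so the same pitch on the Gb1 string lies at fret 3 + 14 = 17.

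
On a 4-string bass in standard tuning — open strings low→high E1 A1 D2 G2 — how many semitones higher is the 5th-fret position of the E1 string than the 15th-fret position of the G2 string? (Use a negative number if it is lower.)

-25 semitones

E1 at fret 5 → A1 (MIDI 33); G2 at fret 15 → A♯3 (MIDI 58).
33 − 58 = -25, so the two pitches are 25 semitones apart.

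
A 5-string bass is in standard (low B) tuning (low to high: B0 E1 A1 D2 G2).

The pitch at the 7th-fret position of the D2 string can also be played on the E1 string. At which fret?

D2 at fret 7 is D2 + 7 semitones = A2.
The open E1 string is 10 semitones below the open D2, so the same pitch on the E1 string lies at fret 7 + 10 = 17.

17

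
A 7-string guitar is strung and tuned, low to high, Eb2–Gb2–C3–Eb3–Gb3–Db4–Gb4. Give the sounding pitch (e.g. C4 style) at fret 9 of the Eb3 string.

Each fret is one semitone, so Eb3 + 9 = C4.

C4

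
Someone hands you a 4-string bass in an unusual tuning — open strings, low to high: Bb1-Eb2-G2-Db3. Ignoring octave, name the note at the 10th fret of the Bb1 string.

Ab

Each fret is one semitone, so Bb1 + 10 = Ab.
(Equivalently spelled G#.)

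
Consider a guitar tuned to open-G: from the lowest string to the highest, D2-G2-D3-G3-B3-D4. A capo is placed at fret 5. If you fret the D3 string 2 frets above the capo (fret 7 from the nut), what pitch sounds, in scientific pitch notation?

The capo raises the open D3 by 5 semitones to G3; fretting 2 more gives D3 + 5 + 2 = D3 + 7 semitones = A3.

A3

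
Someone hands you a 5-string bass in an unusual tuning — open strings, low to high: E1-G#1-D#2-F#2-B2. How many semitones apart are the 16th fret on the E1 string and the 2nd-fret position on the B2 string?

E1 at fret 16 → G#2 (MIDI 44); B2 at fret 2 → C#3 (MIDI 49).
44 − 49 = -5, so the two pitches are 5 semitones apart, with C#3 the higher.

5 semitones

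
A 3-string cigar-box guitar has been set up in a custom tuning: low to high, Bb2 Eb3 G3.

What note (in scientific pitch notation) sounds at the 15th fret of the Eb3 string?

Eb3 is MIDI 51. Adding 15 gives 66, which is Gb4.

Gb4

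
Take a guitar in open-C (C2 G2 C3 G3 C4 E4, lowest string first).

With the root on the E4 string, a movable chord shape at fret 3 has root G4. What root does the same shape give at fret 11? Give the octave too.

Moving from fret 3 to fret 11 shifts the root by 8 semitones.
G4 up 8 semitones is D♯5.

D♯5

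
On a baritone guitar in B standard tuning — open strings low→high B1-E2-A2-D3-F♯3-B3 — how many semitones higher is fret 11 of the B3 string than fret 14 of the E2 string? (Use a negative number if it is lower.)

16 semitones

B3 at fret 11 → A♯4 (MIDI 70); E2 at fret 14 → F♯3 (MIDI 54).
70 − 54 = 16, so the two pitches are 16 semitones apart.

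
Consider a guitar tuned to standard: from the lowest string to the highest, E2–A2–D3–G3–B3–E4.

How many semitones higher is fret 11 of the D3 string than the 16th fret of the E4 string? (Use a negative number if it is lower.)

-19 semitones

D3 at fret 11 → C♯4 (MIDI 61); E4 at fret 16 → G♯5 (MIDI 80).
61 − 80 = -19, so the two pitches are 19 semitones apart.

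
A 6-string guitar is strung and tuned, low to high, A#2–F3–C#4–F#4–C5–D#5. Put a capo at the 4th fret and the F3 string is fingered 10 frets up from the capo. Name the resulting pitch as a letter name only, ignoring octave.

The capo raises the open F3 by 4 semitones to A3; fretting 10 more gives F3 + 4 + 10 = F3 + 14 semitones, landing on G.

G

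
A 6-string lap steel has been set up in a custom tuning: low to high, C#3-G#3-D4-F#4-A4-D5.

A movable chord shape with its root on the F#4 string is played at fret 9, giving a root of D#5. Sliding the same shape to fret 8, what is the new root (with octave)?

Moving from fret 9 to fret 8 shifts the root by -1 semitone.
D#5 down 1 semitone is D5.

D5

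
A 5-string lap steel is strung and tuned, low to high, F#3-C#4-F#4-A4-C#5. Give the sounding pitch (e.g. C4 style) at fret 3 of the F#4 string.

A4

The open F#4 string plus 3 semitones: F#–G–G#–A.
No B→C boundary is crossed, so the octave stays at 4.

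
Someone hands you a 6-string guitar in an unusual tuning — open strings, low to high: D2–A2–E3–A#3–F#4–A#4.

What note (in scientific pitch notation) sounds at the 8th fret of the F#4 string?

D5

The open F#4 string plus 8 semitones: F#–G–G#–A–A#–B–C–C#–D.
The walk passes from B into C once, so the octave number goes from 4 to 5.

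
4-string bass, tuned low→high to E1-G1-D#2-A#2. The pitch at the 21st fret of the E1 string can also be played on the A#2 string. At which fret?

3

Fret 21 on E1 is MIDI 28 + 21 = 49 (C#3). On the A#2 string (open MIDI 46), that pitch is 49 − 46 = fret 3.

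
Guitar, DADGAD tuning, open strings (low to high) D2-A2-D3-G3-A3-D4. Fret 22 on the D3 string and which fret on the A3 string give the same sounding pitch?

Fret 22 on D3 is MIDI 50 + 22 = 72 (C5). On the A3 string (open MIDI 57), that pitch is 72 − 57 = fret 15.

15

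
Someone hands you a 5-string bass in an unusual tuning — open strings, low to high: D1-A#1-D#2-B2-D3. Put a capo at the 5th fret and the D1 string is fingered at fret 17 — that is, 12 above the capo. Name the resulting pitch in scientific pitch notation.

G2

The capo raises the open D1 by 5 semitones to G1; fretting 12 more gives D1 + 5 + 12 = D1 + 17 semitones = G2.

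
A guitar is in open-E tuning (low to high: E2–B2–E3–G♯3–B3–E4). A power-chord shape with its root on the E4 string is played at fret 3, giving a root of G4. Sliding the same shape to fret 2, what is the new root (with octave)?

F♯4

Moving from fret 3 to fret 2 shifts the root by -1 semitone.
G4 down 1 semitone is F♯4.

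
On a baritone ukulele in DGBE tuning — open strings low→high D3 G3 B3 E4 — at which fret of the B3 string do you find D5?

D5 is 15 semitones above the open B3 (B–C–C#–D–…–C–C#–D), so it sits at fret 15.

15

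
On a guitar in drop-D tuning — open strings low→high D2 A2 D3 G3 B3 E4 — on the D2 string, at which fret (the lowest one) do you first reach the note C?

10

From D2, count semitones up the chromatic scale until reaching C: D–D#–E–F–…–A#–B–C — 10 steps.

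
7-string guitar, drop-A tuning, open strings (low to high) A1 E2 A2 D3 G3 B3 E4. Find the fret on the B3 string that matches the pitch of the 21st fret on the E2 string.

2

Fret 21 on E2 is MIDI 40 + 21 = 61 (C♯4). On the B3 string (open MIDI 59), that pitch is 61 − 59 = fret 2.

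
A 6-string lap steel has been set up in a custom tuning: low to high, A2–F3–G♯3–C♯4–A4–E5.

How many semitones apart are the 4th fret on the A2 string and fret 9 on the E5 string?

A2 at fret 4 → C♯3 (MIDI 49); E5 at fret 9 → C♯6 (MIDI 85).
49 − 85 = -36, so the two pitches are 36 semitones apart, with C♯6 the higher.

36 semitones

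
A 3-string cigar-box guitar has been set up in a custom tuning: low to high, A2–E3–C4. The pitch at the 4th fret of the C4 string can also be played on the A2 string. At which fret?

19

Fret 4 on C4 is MIDI 60 + 4 = 64 (E4). On the A2 string (open MIDI 45), that pitch is 64 − 45 = fret 19.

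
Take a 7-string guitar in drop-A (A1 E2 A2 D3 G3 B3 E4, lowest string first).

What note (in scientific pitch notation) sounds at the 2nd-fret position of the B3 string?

The open B3 string plus 2 semitones: B–C–C#.
The walk passes from B into C once, so the octave number goes from 3 to 4.
(Equivalently spelled Db4.)

C#4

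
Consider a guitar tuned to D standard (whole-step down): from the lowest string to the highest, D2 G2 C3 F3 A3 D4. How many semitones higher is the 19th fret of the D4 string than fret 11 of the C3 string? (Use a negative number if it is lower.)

D4 at fret 19 → A5 (MIDI 81); C3 at fret 11 → B3 (MIDI 59).
81 − 59 = 22, so the two pitches are 22 semitones apart.

22 semitones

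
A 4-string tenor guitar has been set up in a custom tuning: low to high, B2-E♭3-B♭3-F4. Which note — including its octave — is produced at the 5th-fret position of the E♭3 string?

Each fret is one semitone, so E♭3 + 5 = A♭3.

A♭3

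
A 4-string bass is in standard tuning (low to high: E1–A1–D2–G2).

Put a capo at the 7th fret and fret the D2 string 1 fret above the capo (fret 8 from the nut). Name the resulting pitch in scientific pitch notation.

A♯2

The capo raises the open D2 by 7 semitones to A2; fretting 1 more gives D2 + 7 + 1 = D2 + 8 semitones = A♯2.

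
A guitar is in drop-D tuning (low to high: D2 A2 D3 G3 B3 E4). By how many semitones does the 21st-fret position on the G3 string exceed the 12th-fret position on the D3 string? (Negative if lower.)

14 semitones

G3 at fret 21 → E5 (MIDI 76); D3 at fret 12 → D4 (MIDI 62).
76 − 62 = 14, so the two pitches are 14 semitones apart.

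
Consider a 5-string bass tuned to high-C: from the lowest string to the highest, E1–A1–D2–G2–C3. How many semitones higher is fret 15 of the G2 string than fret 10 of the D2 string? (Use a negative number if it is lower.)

G2 at fret 15 → A#3 (MIDI 58); D2 at fret 10 → C3 (MIDI 48).
58 − 48 = 10, so the two pitches are 10 semitones apart.

10 semitones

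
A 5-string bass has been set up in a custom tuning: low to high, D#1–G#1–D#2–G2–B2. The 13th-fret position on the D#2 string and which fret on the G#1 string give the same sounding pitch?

20

D#2 at fret 13 is D#2 + 13 semitones = E3.
The open G#1 string is 7 semitones below the open D#2, so the same pitch on the G#1 string lies at fret 13 + 7 = 20.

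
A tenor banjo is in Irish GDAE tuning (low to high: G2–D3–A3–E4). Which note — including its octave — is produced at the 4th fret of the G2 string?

B2

G2 is MIDI 43. Adding 4 gives 47, which is B2.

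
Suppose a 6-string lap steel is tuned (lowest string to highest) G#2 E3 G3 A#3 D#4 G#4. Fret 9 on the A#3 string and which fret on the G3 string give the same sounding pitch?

12

Fret 9 on A#3 is MIDI 58 + 9 = 67 (G4). On the G3 string (open MIDI 55), that pitch is 67 − 55 = fret 12.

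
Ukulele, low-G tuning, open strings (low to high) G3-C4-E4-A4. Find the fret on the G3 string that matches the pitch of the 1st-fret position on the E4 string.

E4 at fret 1 is E4 + 1 semitone = F4.
The open G3 string is 9 semitones below the open E4, so the same pitch on the G3 string lies at fret 1 + 9 = 10.

10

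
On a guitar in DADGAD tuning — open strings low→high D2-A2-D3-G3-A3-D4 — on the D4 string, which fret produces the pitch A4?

7

A4 is 7 semitones above the open D4 (D–D#–E–F–F#–G–G#–A), so it sits at fret 7.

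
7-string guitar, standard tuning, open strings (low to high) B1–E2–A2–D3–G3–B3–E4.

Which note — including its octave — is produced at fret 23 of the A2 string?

Each fret is one semitone, so A2 + 23 = G♯4.
(Equivalently spelled A♭4.)

G♯4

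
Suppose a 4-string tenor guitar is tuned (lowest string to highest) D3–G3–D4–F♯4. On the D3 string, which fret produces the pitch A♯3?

A♯3 is 8 semitones above the open D3 (D–D#–E–F–F#–G–G#–A–A#), so it sits at fret 8.

8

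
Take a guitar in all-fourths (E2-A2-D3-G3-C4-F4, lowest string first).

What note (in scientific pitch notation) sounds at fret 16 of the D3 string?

D3 is MIDI 50. Adding 16 gives 66, which is F♯4.
(Equivalently spelled G♭4.)

F♯4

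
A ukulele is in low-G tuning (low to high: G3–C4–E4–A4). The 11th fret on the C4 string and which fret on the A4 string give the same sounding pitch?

2

C4 at fret 11 is C4 + 11 semitones = B4.
The open A4 string is 9 semitones above the open C4, so the same pitch on the A4 string lies at fret 11 − 9 = 2.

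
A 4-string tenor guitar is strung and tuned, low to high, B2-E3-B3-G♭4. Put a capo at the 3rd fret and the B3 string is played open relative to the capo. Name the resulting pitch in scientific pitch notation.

The capo raises the open B3 by 3 semitones to D4; fretting 0 more gives B3 + 3 + 0 = B3 + 3 semitones = D4.

D4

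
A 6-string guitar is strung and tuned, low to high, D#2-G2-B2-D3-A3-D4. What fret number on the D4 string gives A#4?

8

A#4 is 8 semitones above the open D4 (D–D#–E–F–F#–G–G#–A–A#), so it sits at fret 8.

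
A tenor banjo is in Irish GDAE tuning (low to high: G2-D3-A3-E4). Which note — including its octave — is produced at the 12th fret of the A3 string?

A4

Each fret is one semitone, so A3 + 12 = A4.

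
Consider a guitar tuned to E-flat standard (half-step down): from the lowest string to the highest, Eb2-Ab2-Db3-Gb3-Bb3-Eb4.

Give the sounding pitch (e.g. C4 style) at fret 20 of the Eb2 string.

B3

Each fret is one semitone, so Eb2 + 20 = B3.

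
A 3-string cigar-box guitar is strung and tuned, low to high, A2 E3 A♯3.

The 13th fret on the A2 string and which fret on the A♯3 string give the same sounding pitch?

Fret 13 on A2 is MIDI 45 + 13 = 58 (A♯3). On the A♯3 string (open MIDI 58), that pitch is 58 − 58 = fret 0.

0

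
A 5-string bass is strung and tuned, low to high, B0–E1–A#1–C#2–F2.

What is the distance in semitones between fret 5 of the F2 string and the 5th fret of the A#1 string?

F2 at fret 5 → A#2 (MIDI 46); A#1 at fret 5 → D#2 (MIDI 39).
46 − 39 = 7, so the two pitches are 7 semitones apart, with A#2 the higher.

7 semitones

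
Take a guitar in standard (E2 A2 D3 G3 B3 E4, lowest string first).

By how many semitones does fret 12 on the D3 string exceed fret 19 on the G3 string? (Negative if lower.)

-12 semitones

D3 at fret 12 → D4 (MIDI 62); G3 at fret 19 → D5 (MIDI 74).
62 − 74 = -12, so the two pitches are 12 semitones apart.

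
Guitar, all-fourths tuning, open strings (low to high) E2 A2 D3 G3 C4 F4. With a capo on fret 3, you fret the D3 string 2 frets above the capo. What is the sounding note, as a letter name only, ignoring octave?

G

The capo raises the open D3 by 3 semitones to F3; fretting 2 more gives D3 + 3 + 2 = D3 + 5 semitones, landing on G.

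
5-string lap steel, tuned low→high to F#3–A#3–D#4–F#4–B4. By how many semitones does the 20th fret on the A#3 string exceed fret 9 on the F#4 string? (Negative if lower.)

A#3 at fret 20 → F#5 (MIDI 78); F#4 at fret 9 → D#5 (MIDI 75).
78 − 75 = 3, so the two pitches are 3 semitones apart.

3 semitones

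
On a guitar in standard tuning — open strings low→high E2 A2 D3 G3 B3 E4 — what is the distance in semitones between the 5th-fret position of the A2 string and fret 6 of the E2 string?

A2 at fret 5 → D3 (MIDI 50); E2 at fret 6 → A♯2 (MIDI 46).
50 − 46 = 4, so the two pitches are 4 semitones apart, with D3 the higher.

4 semitones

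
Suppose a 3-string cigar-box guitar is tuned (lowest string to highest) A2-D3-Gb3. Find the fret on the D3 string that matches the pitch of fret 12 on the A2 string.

Fret 12 on A2 is MIDI 45 + 12 = 57 (A3). On the D3 string (open MIDI 50), that pitch is 57 − 50 = fret 7.

7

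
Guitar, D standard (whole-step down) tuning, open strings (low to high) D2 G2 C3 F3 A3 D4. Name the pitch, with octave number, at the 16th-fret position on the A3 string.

The open A3 string plus 16 semitones: A–A#–B–C–…–B–C–C#.
The walk passes from B into C 2 times, so the octave number goes from 3 to 5.
(Equivalently spelled Db5.)

C#5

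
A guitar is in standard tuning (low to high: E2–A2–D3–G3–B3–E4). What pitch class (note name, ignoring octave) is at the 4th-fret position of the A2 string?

A2 is MIDI 45. Adding 4 gives 49; 49 mod 12 = 1, i.e. C#.
(Equivalently spelled Db.)

C#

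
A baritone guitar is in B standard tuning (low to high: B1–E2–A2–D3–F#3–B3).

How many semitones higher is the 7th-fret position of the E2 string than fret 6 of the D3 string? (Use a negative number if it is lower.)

-9 semitones

E2 at fret 7 → B2 (MIDI 47); D3 at fret 6 → G#3 (MIDI 56).
47 − 56 = -9, so the two pitches are 9 semitones apart.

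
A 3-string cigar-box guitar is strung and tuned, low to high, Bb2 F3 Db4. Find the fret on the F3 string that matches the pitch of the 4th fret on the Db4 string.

12

Fret 4 on Db4 is MIDI 61 + 4 = 65 (F4). On the F3 string (open MIDI 53), that pitch is 65 − 53 = fret 12.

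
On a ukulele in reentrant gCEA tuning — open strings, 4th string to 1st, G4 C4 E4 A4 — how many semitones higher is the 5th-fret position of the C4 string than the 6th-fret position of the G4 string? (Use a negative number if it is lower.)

-8 semitones

C4 at fret 5 → F4 (MIDI 65); G4 at fret 6 → C#5 (MIDI 73).
65 − 73 = -8, so the two pitches are 8 semitones apart.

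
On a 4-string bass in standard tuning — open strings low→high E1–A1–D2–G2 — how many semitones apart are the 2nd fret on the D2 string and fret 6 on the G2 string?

D2 at fret 2 → E2 (MIDI 40); G2 at fret 6 → C♯3 (MIDI 49).
40 − 49 = -9, so the two pitches are 9 semitones apart, with C♯3 the higher.

9 semitones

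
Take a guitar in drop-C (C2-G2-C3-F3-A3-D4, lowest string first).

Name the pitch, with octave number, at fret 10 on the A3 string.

G4

A3 is MIDI 57. Adding 10 gives 67, which is G4.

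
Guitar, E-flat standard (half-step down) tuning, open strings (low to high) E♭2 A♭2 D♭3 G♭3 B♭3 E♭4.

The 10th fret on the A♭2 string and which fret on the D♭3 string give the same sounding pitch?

5

A♭2 at fret 10 is A♭2 + 10 semitones = G♭3.
The open D♭3 string is 5 semitones above the open A♭2, so the same pitch on the D♭3 string lies at fret 10 − 5 = 5.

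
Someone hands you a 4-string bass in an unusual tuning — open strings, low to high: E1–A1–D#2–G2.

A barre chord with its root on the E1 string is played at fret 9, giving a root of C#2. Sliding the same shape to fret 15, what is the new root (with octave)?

Moving from fret 9 to fret 15 shifts the root by 6 semitones.
C#2 up 6 semitones is G2.

G2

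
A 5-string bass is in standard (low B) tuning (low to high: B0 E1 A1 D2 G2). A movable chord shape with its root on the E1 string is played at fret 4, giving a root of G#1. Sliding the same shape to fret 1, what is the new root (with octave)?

F1

Moving from fret 4 to fret 1 shifts the root by -3 semitones.
G#1 down 3 semitones is F1.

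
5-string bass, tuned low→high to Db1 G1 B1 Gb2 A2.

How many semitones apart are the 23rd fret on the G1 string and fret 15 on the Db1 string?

G1 at fret 23 → Gb3 (MIDI 54); Db1 at fret 15 → E2 (MIDI 40).
54 − 40 = 14, so the two pitches are 14 semitones apart, with Gb3 the higher.

14 semitones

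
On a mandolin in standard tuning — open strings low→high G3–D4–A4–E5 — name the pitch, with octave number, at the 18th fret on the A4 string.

The open A4 string plus 18 semitones: A–A#–B–C–…–C#–D–D#.
The walk passes from B into C 2 times, so the octave number goes from 4 to 6.

D#6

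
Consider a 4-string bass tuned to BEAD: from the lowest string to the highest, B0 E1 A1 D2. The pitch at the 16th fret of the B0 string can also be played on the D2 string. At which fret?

1

Fret 16 on B0 is MIDI 23 + 16 = 39 (D#2). On the D2 string (open MIDI 38), that pitch is 39 − 38 = fret 1.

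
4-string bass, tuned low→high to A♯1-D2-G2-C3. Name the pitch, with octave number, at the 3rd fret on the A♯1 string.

C♯2

The open A♯1 string plus 3 semitones: A#–B–C–C#.
The walk passes from B into C once, so the octave number goes from 1 to 2.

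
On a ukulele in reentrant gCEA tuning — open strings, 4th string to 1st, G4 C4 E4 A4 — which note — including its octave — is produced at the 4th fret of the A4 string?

A4 is MIDI 69. Adding 4 gives 73, which is C♯5.
(Equivalently spelled D♭5.)

C♯5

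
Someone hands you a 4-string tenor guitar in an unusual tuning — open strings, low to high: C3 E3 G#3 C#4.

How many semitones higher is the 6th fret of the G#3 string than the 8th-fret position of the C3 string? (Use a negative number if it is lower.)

G#3 at fret 6 → D4 (MIDI 62); C3 at fret 8 → G#3 (MIDI 56).
62 − 56 = 6, so the two pitches are 6 semitones apart.

6 semitones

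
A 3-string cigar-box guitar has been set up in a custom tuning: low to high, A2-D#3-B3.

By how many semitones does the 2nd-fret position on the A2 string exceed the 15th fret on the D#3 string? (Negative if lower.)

-19 semitones

A2 at fret 2 → B2 (MIDI 47); D#3 at fret 15 → F#4 (MIDI 66).
47 − 66 = -19, so the two pitches are 19 semitones apart.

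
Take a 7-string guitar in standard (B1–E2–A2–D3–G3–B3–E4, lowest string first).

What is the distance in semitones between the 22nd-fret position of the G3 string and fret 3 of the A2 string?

29 semitones

G3 at fret 22 → F5 (MIDI 77); A2 at fret 3 → C3 (MIDI 48).
77 − 48 = 29, so the two pitches are 29 semitones apart, with F5 the higher.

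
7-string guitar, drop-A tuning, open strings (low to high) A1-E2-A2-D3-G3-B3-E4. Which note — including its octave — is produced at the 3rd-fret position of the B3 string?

Each fret is one semitone, so B3 + 3 = D4.

D4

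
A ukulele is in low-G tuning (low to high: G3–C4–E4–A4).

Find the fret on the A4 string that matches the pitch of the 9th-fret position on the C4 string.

0

C4 at fret 9 is C4 + 9 semitones = A4.
The open A4 string is 9 semitones above the open C4, so the same pitch on the A4 string lies at fret 9 − 9 = 0.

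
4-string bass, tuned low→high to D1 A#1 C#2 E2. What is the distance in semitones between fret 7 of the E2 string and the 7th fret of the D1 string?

E2 at fret 7 → B2 (MIDI 47); D1 at fret 7 → A1 (MIDI 33).
47 − 33 = 14, so the two pitches are 14 semitones apart, with B2 the higher.

14 semitones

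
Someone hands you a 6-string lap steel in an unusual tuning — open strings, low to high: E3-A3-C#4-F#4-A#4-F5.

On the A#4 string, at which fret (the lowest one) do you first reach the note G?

9

From A#4, count semitones up the chromatic scale until reaching G: A#–B–C–C#–D–D#–E–F–F#–G — 9 steps.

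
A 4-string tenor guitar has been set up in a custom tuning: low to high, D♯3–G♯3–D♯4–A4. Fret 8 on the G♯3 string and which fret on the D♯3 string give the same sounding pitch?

G♯3 at fret 8 is G♯3 + 8 semitones = E4.
The open D♯3 string is 5 semitones below the open G♯3, so the same pitch on the D♯3 string lies at fret 8 + 5 = 13.

13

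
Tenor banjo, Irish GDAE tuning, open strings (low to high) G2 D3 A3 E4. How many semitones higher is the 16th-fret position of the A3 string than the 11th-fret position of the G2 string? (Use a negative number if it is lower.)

A3 at fret 16 → C#5 (MIDI 73); G2 at fret 11 → F#3 (MIDI 54).
73 − 54 = 19, so the two pitches are 19 semitones apart.

19 semitones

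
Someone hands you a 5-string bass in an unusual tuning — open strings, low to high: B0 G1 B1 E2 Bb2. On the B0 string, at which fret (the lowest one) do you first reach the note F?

6

From B0, count semitones up the chromatic scale until reaching F: B–C–Db–D–Eb–E–F — 6 steps.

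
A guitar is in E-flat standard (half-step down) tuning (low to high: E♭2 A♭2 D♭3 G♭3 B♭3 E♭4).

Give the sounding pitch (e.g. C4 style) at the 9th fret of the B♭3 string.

Each fret is one semitone, so B♭3 + 9 = G4.

G4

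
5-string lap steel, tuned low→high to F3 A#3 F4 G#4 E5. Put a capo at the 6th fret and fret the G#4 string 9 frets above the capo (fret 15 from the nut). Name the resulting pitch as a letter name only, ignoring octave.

B

The capo raises the open G#4 by 6 semitones to D5; fretting 9 more gives G#4 + 6 + 9 = G#4 + 15 semitones, landing on B.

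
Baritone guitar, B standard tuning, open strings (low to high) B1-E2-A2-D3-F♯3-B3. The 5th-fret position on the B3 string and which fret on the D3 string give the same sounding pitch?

B3 at fret 5 is B3 + 5 semitones = E4.
The open D3 string is 9 semitones below the open B3, so the same pitch on the D3 string lies at fret 5 + 9 = 14.

14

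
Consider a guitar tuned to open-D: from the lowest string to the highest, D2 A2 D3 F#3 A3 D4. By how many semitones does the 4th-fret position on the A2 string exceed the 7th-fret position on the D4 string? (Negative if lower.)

-20 semitones

A2 at fret 4 → C#3 (MIDI 49); D4 at fret 7 → A4 (MIDI 69).
49 − 69 = -20, so the two pitches are 20 semitones apart.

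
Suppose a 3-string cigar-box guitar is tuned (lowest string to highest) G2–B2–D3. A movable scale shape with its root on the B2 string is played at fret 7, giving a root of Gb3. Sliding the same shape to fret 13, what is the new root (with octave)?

Moving from fret 7 to fret 13 shifts the root by 6 semitones.
Gb3 up 6 semitones is C4.

C4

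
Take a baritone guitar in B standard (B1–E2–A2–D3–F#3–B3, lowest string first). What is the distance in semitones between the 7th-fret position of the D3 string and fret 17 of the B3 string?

D3 at fret 7 → A3 (MIDI 57); B3 at fret 17 → E5 (MIDI 76).
57 − 76 = -19, so the two pitches are 19 semitones apart, with E5 the higher.

19 semitones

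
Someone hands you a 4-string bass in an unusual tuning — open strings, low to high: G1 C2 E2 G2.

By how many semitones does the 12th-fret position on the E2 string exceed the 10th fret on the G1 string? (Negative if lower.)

11 semitones

E2 at fret 12 → E3 (MIDI 52); G1 at fret 10 → F2 (MIDI 41).
52 − 41 = 11, so the two pitches are 11 semitones apart.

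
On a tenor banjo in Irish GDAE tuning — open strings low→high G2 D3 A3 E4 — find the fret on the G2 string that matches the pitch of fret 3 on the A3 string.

17

Fret 3 on A3 is MIDI 57 + 3 = 60 (C4). On the G2 string (open MIDI 43), that pitch is 60 − 43 = fret 17.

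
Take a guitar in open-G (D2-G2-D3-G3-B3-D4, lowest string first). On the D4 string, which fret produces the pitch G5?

17

G5 is 17 semitones above the open D4 (D–D#–E–F–…–F–F#–G), so it sits at fret 17.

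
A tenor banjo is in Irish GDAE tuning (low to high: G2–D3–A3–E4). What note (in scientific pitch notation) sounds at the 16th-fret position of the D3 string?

F♯4

The open D3 string plus 16 semitones: D–D#–E–F–…–E–F–F#.
The walk passes from B into C once, so the octave number goes from 3 to 4.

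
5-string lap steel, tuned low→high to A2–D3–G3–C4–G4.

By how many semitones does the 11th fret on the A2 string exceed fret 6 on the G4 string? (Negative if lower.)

-17 semitones

A2 at fret 11 → G#3 (MIDI 56); G4 at fret 6 → C#5 (MIDI 73).
56 − 73 = -17, so the two pitches are 17 semitones apart.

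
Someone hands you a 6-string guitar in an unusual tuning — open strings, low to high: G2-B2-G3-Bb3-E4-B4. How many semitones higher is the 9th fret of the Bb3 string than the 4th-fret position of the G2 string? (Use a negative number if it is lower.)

20 semitones

Bb3 at fret 9 → G4 (MIDI 67); G2 at fret 4 → B2 (MIDI 47).
67 − 47 = 20, so the two pitches are 20 semitones apart.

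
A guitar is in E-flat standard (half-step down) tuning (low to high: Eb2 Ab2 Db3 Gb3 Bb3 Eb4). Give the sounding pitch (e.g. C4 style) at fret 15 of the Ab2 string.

The open Ab2 string plus 15 semitones: Ab–A–Bb–B–…–A–Bb–B.
The walk passes from B into C once, so the octave number goes from 2 to 3.

B3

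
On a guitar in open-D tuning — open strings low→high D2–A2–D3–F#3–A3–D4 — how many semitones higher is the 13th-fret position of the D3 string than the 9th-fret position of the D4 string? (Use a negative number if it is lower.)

-8 semitones

D3 at fret 13 → D#4 (MIDI 63); D4 at fret 9 → B4 (MIDI 71).
63 − 71 = -8, so the two pitches are 8 semitones apart.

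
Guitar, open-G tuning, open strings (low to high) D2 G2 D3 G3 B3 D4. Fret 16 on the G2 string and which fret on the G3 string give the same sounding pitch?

G2 at fret 16 is G2 + 16 semitones = B3.
The open G3 string is 12 semitones above the open G2, so the same pitch on the G3 string lies at fret 16 − 12 = 4.

4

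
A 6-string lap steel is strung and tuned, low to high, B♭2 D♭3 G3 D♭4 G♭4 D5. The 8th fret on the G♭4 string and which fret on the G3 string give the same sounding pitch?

19

Fret 8 on G♭4 is MIDI 66 + 8 = 74 (D5). On the G3 string (open MIDI 55), that pitch is 74 − 55 = fret 19.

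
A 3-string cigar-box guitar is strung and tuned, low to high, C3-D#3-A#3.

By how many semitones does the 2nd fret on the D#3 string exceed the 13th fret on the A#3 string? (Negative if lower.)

-18 semitones

D#3 at fret 2 → F3 (MIDI 53); A#3 at fret 13 → B4 (MIDI 71).
53 − 71 = -18, so the two pitches are 18 semitones apart.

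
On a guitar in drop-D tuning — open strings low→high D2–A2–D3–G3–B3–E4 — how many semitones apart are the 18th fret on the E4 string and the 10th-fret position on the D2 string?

34 semitones

E4 at fret 18 → A#5 (MIDI 82); D2 at fret 10 → C3 (MIDI 48).
82 − 48 = 34, so the two pitches are 34 semitones apart, with A#5 the higher.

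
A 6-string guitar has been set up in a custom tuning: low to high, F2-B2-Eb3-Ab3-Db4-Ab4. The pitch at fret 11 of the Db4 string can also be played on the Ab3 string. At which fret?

16

Fret 11 on Db4 is MIDI 61 + 11 = 72 (C5). On the Ab3 string (open MIDI 56), that pitch is 72 − 56 = fret 16.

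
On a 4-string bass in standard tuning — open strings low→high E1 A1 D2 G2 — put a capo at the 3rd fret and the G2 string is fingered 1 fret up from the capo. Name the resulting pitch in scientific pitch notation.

The capo raises the open G2 by 3 semitones to A♯2; fretting 1 more gives G2 + 3 + 1 = G2 + 4 semitones = B2.

B2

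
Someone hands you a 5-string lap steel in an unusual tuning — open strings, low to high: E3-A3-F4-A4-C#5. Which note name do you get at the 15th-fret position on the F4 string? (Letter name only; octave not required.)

G#

The open F4 string plus 15 semitones: F–F#–G–G#–…–F#–G–G#.
(Equivalently spelled Ab.)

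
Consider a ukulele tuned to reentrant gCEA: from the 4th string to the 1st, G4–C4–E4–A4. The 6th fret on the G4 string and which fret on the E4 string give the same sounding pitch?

9

Fret 6 on G4 is MIDI 67 + 6 = 73 (C#5). On the E4 string (open MIDI 64), that pitch is 73 − 64 = fret 9.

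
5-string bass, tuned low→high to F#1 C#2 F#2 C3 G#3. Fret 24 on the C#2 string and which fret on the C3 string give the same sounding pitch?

Fret 24 on C#2 is MIDI 37 + 24 = 61 (C#4). On the C3 string (open MIDI 48), that pitch is 61 − 48 = fret 13.

13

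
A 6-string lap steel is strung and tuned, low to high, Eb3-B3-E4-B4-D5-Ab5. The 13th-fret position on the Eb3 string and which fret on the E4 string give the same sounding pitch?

Eb3 at fret 13 is Eb3 + 13 semitones = E4.
The open E4 string is 13 semitones above the open Eb3, so the same pitch on the E4 string lies at fret 13 − 13 = 0.

0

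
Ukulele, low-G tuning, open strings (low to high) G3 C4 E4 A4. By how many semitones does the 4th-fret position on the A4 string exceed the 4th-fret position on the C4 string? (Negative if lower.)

A4 at fret 4 → C#5 (MIDI 73); C4 at fret 4 → E4 (MIDI 64).
73 − 64 = 9, so the two pitches are 9 semitones apart.

9 semitones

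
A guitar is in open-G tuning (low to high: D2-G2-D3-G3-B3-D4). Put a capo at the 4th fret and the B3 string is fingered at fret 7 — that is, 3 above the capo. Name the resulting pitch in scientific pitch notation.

The capo raises the open B3 by 4 semitones to D♯4; fretting 3 more gives B3 + 4 + 3 = B3 + 7 semitones = F♯4.

F♯4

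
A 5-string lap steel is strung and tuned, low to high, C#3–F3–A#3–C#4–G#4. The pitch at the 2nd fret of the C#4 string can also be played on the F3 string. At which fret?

C#4 at fret 2 is C#4 + 2 semitones = D#4.
The open F3 string is 8 semitones below the open C#4, so the same pitch on the F3 string lies at fret 2 + 8 = 10.

10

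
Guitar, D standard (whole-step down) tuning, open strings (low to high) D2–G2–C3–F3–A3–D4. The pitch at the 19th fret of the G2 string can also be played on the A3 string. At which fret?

G2 at fret 19 is G2 + 19 semitones = D4.
The open A3 string is 14 semitones above the open G2, so the same pitch on the A3 string lies at fret 19 − 14 = 5.

5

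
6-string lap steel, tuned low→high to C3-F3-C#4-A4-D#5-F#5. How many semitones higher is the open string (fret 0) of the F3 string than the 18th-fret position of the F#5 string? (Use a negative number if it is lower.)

-43 semitones

F3 at fret 0 → F3 (MIDI 53); F#5 at fret 18 → C7 (MIDI 96).
53 − 96 = -43, so the two pitches are 43 semitones apart.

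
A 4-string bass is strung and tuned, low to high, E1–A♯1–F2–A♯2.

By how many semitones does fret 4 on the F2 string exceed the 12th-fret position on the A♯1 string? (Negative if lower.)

-1 semitone

F2 at fret 4 → A2 (MIDI 45); A♯1 at fret 12 → A♯2 (MIDI 46).
45 − 46 = -1, so the two pitches are 1 semitone apart.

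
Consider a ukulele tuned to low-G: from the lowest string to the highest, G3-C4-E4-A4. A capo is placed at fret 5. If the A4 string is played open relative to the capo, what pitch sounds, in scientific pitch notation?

D5

The capo raises the open A4 by 5 semitones to D5; fretting 0 more gives A4 + 5 + 0 = A4 + 5 semitones = D5.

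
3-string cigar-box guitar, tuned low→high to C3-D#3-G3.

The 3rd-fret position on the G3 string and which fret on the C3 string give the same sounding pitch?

G3 at fret 3 is G3 + 3 semitones = A#3.
The open C3 string is 7 semitones below the open G3, so the same pitch on the C3 string lies at fret 3 + 7 = 10.

10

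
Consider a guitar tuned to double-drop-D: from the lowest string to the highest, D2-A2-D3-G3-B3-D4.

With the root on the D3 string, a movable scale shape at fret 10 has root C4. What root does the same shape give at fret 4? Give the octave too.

F#3

Moving from fret 10 to fret 4 shifts the root by -6 semitones.
C4 down 6 semitones is F#3.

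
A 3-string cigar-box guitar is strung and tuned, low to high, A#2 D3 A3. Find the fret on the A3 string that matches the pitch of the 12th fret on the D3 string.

D3 at fret 12 is D3 + 12 semitones = D4.
The open A3 string is 7 semitones above the open D3, so the same pitch on the A3 string lies at fret 12 − 7 = 5.

5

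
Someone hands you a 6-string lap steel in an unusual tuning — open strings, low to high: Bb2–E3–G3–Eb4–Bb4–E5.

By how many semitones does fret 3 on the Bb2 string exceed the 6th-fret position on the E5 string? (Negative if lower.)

Bb2 at fret 3 → Db3 (MIDI 49); E5 at fret 6 → Bb5 (MIDI 82).
49 − 82 = -33, so the two pitches are 33 semitones apart.

-33 semitones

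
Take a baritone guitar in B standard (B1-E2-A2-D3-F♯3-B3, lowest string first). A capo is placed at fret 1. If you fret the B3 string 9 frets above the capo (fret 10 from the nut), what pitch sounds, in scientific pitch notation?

The capo raises the open B3 by 1 semitone to C4; fretting 9 more gives B3 + 1 + 9 = B3 + 10 semitones = A4.

A4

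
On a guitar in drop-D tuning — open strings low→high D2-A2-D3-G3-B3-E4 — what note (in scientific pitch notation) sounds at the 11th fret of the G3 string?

G3 is MIDI 55. Adding 11 gives 66, which is F♯4.

F♯4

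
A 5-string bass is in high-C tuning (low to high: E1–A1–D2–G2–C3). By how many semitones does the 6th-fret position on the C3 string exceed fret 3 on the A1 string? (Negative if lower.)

C3 at fret 6 → F#3 (MIDI 54); A1 at fret 3 → C2 (MIDI 36).
54 − 36 = 18, so the two pitches are 18 semitones apart.

18 semitones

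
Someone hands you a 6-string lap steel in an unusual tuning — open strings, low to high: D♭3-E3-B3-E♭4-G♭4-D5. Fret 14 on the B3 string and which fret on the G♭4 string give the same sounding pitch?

B3 at fret 14 is B3 + 14 semitones = D♭5.
The open G♭4 string is 7 semitones above the open B3, so the same pitch on the G♭4 string lies at fret 14 − 7 = 7.

7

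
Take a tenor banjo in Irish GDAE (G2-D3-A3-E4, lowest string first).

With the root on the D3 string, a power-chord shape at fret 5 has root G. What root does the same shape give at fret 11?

C#

Moving from fret 5 to fret 11 shifts the root by 6 semitones.
G up 6 semitones is C#.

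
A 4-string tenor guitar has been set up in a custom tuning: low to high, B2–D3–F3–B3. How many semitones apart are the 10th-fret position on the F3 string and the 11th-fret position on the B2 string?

F3 at fret 10 → D#4 (MIDI 63); B2 at fret 11 → A#3 (MIDI 58).
63 − 58 = 5, so the two pitches are 5 semitones apart, with D#4 the higher.

5 semitones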